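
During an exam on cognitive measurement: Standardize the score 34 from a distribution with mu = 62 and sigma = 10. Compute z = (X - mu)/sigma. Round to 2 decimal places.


z = (X - mu) / sigma
= (34 - 62) / 10
= -28 / 10
= -2.80


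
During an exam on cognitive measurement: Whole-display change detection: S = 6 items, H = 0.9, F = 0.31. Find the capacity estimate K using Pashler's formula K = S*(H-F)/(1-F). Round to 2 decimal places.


K = S * (H - F) / (1 - F)
H - F = 0.59
1 - F = 0.69
K = 6 * 0.59 / 0.69
= 5.13


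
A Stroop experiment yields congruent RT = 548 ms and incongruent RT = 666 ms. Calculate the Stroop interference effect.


Stroop effect = RT(incongruent) - RT(congruent)
= 666 - 548
= 118 ms


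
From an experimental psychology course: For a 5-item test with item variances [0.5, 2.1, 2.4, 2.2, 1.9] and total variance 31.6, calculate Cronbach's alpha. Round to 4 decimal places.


alpha = (k/(k-1)) * (1 - sum(s_i^2)/s_total^2)
sum(item variances) = 9.1
k/(k-1) = 5/4 = 1.25
1 - 9.1/31.6 = 1 - 0.287975 = 0.712025
alpha = 1.25 * 0.712025
= 0.8900


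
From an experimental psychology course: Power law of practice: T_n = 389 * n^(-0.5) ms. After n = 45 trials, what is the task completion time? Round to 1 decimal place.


T_n = 389 * 45^(-0.5)
45^(-0.5) = 0.149071
T_n = 389 * 0.149071
= 58.0 ms


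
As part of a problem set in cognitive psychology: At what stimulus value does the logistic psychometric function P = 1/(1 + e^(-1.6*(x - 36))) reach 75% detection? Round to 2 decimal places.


At P = 0.75: 0.75 = 1/(1 + e^(-k*(x-x0)))
Solving: e^(-k*(x-x0)) = 1/3
x = x0 + ln(3)/k
ln(3) = 1.0986
x = 36 + 1.0986/1.6
= 36 + 0.6866
= 36.69


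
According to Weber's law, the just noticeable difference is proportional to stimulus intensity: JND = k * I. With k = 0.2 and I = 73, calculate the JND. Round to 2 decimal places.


JND = k * I
JND = 0.2 * 73
= 14.60


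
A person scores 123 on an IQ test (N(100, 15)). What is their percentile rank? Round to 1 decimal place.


z = (IQ - mean) / SD
z = (123 - 100) / 15 = 1.5333
Percentile = Phi(1.5333) * 100
Phi(1.5333) = 0.937399
= 93.7


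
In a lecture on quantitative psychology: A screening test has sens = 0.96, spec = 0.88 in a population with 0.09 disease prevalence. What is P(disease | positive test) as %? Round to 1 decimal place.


PPV = (sens * prev) / (sens * prev + (1-spec) * (1-prev))
Numerator = 0.96 * 0.09 = 0.0864
P(positive and no disease) = (1 - spec) * (1 - prev) = (1 - 0.88) * (1 - 0.09) = 0.1092
Denominator = 0.0864 + 0.1092 = 0.1956
PPV = 0.0864 / 0.1956 = 0.441718
As percentage = 44.2


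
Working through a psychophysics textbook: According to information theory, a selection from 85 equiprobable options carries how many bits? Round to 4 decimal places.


H = log2(n)
H = log2(85)
= 6.4094


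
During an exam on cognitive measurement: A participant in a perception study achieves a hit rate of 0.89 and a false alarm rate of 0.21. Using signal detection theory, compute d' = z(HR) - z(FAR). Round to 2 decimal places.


d' = z(HR) - z(FAR)
z(0.89) = 1.2265
z(0.21) = -0.8064
d' = 1.2265 - -0.8064
= 2.03


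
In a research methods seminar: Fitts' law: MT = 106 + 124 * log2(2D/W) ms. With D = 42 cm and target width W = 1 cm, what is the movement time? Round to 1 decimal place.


MT = 106 + 124 * log2(2*42/1)
2D/W = 84.0
log2(84.0) = 6.3923
MT = 106 + 124 * 6.3923
= 898.6 ms


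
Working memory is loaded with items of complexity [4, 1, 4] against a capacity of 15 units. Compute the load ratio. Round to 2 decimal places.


Total complexity = 4 + 1 + 4 = 9
Load = total / capacity = 9 / 15
= 0.60


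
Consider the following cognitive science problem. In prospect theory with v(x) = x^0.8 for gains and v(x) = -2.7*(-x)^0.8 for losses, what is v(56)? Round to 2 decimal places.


Since x = 56 >= 0, use v(x) = x^0.8
56^0.8 = 25.0352
v(56) = 25.04


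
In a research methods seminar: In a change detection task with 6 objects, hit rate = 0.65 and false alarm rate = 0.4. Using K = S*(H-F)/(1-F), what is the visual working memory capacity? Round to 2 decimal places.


K = S * (H - F) / (1 - F)
H - F = 0.25
1 - F = 0.6
K = 6 * 0.25 / 0.6
= 2.50


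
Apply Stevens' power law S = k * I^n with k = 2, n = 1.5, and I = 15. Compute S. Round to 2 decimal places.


S = 2 * 15^1.5
15^1.5 = 58.0948
S = 2 * 58.0948
= 116.19


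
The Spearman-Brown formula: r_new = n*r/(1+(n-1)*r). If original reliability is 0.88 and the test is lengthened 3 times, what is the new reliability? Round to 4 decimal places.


r_new = n*r / (1 + (n-1)*r)
Numerator = 3 * 0.88 = 2.64
Denominator = 1 + 2 * 0.88 = 2.76
r_new = 2.64 / 2.76
= 0.9565


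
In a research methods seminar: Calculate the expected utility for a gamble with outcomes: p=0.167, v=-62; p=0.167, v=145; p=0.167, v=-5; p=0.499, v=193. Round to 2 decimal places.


EU = sum(p_i * v_i)
0.167 * -62 = -10.354
0.167 * 145 = 24.215
0.167 * -5 = -0.835
0.499 * 193 = 96.307
EU = -10.354 + 24.215 + -0.835 + 96.307
= 109.33


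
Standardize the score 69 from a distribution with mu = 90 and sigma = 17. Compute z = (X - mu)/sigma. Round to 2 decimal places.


z = (X - mu) / sigma
= (69 - 90) / 17
= -21 / 17
= -1.24


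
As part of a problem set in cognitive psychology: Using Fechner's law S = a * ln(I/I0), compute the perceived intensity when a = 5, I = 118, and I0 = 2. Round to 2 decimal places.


S = 5 * ln(118/2)
I/I0 = 59.0
ln(59.0) = 4.0775
S = 5 * 4.0775
= 20.39


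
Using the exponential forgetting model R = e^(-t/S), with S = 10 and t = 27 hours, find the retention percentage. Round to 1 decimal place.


R = e^(-t/S)
-t/S = -27/10 = -2.7
R = e^(-2.7) = 0.067206
Percentage = 0.067206 * 100
= 6.7


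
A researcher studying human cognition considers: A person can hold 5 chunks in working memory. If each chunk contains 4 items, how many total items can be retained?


Total items = chunks * items_per_chunk
= 5 * 4
= 20


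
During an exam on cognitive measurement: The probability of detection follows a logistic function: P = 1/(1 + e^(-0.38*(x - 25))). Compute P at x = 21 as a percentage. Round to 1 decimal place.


P(x) = 1/(1 + e^(-0.38*(21 - 25)))
Exponent = -0.38 * -4 = 1.52
e^(1.52) = 4.572225
P = 1/(1 + 4.572225) = 0.179462
Percentage = 17.9


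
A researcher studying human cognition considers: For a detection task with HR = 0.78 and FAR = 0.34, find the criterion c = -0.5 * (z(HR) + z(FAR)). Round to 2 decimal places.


c = -0.5 * (z(HR) + z(FAR))
z(0.78) = 0.7722
z(0.34) = -0.4125
c = -0.5 * (0.7722 + -0.4125)
= -0.5 * 0.3597
= -0.18


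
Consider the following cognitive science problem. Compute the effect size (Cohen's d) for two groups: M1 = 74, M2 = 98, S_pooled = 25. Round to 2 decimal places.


Cohen's d = (M1 - M2) / S_pooled
= (74 - 98) / 25
= -24 / 25
= -0.96


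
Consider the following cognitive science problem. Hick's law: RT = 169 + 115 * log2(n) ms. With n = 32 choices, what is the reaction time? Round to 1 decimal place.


RT = 169 + 115 * log2(32)
log2(32) = 5.0
RT = 169 + 115 * 5.0
= 169 + 575.0
= 744.0 ms


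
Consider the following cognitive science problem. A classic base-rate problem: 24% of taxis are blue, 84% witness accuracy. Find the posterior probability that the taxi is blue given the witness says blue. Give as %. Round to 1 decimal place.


P(blue | says blue) = P(says blue | blue)*P(blue) / [P(says blue | blue)*P(blue) + P(says blue | not blue)*P(not blue)]
Numerator = 0.84 * 0.24 = 0.2016
False identification = 0.16 * 0.76 = 0.1216
P = 0.2016 / (0.2016 + 0.1216)
= 0.2016 / 0.3232
As percentage = 62.4


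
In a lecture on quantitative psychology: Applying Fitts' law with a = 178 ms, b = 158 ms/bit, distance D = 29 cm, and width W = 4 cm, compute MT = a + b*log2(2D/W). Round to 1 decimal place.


MT = 178 + 158 * log2(2*29/4)
2D/W = 14.5
log2(14.5) = 3.858
MT = 178 + 158 * 3.858
= 787.6 ms


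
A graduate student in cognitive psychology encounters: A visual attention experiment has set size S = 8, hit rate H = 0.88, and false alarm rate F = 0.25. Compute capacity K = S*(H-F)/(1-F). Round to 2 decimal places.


K = S * (H - F) / (1 - F)
H - F = 0.63
1 - F = 0.75
K = 8 * 0.63 / 0.75
= 6.72


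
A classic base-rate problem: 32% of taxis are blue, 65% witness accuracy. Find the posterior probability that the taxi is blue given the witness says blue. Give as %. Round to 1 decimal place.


P(blue | says blue) = P(says blue | blue)*P(blue) / [P(says blue | blue)*P(blue) + P(says blue | not blue)*P(not blue)]
Numerator = 0.65 * 0.32 = 0.208
False identification = 0.35 * 0.68 = 0.238
P = 0.208 / (0.208 + 0.238)
= 0.208 / 0.446
As percentage = 46.6


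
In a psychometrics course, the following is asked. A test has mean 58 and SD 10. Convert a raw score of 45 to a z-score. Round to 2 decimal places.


z = (X - mu) / sigma
= (45 - 58) / 10
= -13 / 10
= -1.30


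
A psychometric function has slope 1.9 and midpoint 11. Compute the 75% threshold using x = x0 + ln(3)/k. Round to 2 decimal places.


At P = 0.75: 0.75 = 1/(1 + e^(-k*(x-x0)))
Solving: e^(-k*(x-x0)) = 1/3
x = x0 + ln(3)/k
ln(3) = 1.0986
x = 11 + 1.0986/1.9
= 11 + 0.5782
= 11.58


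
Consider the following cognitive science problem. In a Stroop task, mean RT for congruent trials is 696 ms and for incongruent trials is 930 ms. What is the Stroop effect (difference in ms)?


Stroop effect = RT(incongruent) - RT(congruent)
= 930 - 696
= 234 ms


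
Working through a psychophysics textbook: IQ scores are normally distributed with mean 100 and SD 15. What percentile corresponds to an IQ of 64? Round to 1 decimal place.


z = (IQ - mean) / SD
z = (64 - 100) / 15 = -2.4
Percentile = Phi(-2.4) * 100
Phi(-2.4) = 0.008198
= 0.8


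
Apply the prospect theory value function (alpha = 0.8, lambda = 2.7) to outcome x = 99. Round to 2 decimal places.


Since x = 99 >= 0, use v(x) = x^0.8
99^0.8 = 39.4919
v(99) = 39.49


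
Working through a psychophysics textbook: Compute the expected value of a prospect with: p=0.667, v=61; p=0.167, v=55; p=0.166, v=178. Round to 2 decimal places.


EU = sum(p_i * v_i)
0.667 * 61 = 40.687
0.167 * 55 = 9.185
0.166 * 178 = 29.548
EU = 40.687 + 9.185 + 29.548
= 79.42


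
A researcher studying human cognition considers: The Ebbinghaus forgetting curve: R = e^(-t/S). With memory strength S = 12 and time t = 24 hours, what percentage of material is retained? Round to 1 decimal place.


R = e^(-t/S)
-t/S = -24/12 = -2.0
R = e^(-2.0) = 0.135335
Percentage = 0.135335 * 100
= 13.5


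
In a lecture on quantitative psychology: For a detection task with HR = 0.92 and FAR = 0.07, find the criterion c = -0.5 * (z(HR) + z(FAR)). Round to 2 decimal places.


c = -0.5 * (z(HR) + z(FAR))
z(0.92) = 1.4051
z(0.07) = -1.4758
c = -0.5 * (1.4051 + -1.4758)
= -0.5 * -0.0707
= 0.04


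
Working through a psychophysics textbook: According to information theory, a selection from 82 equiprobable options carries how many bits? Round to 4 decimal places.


H = log2(n)
H = log2(82)
= 6.3576


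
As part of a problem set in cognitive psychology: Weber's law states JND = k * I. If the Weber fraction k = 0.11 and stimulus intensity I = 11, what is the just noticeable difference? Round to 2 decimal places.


JND = k * I
JND = 0.11 * 11
= 1.21


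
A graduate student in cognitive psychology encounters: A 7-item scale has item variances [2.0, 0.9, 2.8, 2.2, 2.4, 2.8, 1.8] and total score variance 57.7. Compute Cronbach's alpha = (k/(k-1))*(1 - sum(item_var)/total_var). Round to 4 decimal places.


alpha = (k/(k-1)) * (1 - sum(s_i^2)/s_total^2)
sum(item variances) = 14.9
k/(k-1) = 7/6 = 1.166667
1 - 14.9/57.7 = 1 - 0.258232 = 0.741768
alpha = 1.166667 * 0.741768
= 0.8654


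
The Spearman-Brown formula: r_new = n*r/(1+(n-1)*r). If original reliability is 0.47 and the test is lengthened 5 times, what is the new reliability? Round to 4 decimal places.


r_new = n*r / (1 + (n-1)*r)
Numerator = 5 * 0.47 = 2.35
Denominator = 1 + 4 * 0.47 = 2.88
r_new = 2.35 / 2.88
= 0.8160


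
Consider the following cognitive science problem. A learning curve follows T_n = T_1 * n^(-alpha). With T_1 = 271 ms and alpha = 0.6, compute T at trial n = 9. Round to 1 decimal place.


T_n = 271 * 9^(-0.6)
9^(-0.6) = 0.267581
T_n = 271 * 0.267581
= 72.5 ms


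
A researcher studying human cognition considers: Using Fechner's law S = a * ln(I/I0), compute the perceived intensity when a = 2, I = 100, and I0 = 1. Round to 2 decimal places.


S = 2 * ln(100/1)
I/I0 = 100.0
ln(100.0) = 4.6052
S = 2 * 4.6052
= 9.21


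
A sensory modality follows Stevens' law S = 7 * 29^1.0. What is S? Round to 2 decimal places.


S = 7 * 29^1.0
29^1.0 = 29.0
S = 7 * 29.0
= 203.00


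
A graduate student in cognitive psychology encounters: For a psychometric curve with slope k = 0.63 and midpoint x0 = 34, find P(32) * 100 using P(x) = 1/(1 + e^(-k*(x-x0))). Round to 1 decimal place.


P(x) = 1/(1 + e^(-0.63*(32 - 34)))
Exponent = -0.63 * -2 = 1.26
e^(1.26) = 3.525421
P = 1/(1 + 3.525421) = 0.220974
Percentage = 22.1


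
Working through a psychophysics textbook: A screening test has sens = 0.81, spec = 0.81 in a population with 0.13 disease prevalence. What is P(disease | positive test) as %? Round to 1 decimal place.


PPV = (sens * prev) / (sens * prev + (1-spec) * (1-prev))
Numerator = 0.81 * 0.13 = 0.1053
P(positive and no disease) = (1 - spec) * (1 - prev) = (1 - 0.81) * (1 - 0.13) = 0.1653
Denominator = 0.1053 + 0.1653 = 0.2706
PPV = 0.1053 / 0.2706 = 0.389135
As percentage = 38.9


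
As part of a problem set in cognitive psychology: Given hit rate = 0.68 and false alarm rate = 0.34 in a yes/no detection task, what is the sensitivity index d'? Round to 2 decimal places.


d' = z(HR) - z(FAR)
z(0.68) = 0.4677
z(0.34) = -0.4125
d' = 0.4677 - -0.4125
= 0.88


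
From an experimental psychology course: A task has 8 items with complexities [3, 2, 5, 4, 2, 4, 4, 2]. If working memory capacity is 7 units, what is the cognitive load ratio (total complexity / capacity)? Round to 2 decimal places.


Total complexity = 3 + 2 + 5 + 4 + 2 + 4 + 4 + 2 = 26
Load = total / capacity = 26 / 7
= 3.71


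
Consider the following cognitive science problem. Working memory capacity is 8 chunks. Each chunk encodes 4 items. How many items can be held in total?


Total items = chunks * items_per_chunk
= 8 * 4
= 32


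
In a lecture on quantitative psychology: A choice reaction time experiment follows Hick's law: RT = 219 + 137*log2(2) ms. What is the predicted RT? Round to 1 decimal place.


RT = 219 + 137 * log2(2)
log2(2) = 1.0
RT = 219 + 137 * 1.0
= 219 + 137.0
= 356.0 ms


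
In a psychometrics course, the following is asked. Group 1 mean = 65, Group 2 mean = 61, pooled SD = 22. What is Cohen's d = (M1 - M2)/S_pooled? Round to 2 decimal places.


Cohen's d = (M1 - M2) / S_pooled
= (65 - 61) / 22
= 4 / 22
= 0.18


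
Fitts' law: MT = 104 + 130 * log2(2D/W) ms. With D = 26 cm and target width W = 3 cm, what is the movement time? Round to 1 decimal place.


MT = 104 + 130 * log2(2*26/3)
2D/W = 17.333333
log2(17.333333) = 4.1155
MT = 104 + 130 * 4.1155
= 639.0 ms


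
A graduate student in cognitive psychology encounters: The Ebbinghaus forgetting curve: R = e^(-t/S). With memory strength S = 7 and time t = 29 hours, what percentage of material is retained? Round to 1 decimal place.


R = e^(-t/S)
-t/S = -29/7 = -4.142857
R = e^(-4.142857) = 0.015877
Percentage = 0.015877 * 100
= 1.6


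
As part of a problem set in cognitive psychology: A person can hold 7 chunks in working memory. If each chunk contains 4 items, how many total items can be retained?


Total items = chunks * items_per_chunk
= 7 * 4
= 28


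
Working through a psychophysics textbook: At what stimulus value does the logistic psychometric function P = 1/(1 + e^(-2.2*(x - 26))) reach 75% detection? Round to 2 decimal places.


At P = 0.75: 0.75 = 1/(1 + e^(-k*(x-x0)))
Solving: e^(-k*(x-x0)) = 1/3
x = x0 + ln(3)/k
ln(3) = 1.0986
x = 26 + 1.0986/2.2
= 26 + 0.4994
= 26.50


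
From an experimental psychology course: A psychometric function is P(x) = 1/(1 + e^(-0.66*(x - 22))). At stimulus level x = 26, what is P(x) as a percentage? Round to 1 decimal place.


P(x) = 1/(1 + e^(-0.66*(26 - 22)))
Exponent = -0.66 * 4 = -2.64
e^(-2.64) = 0.071361
P = 1/(1 + 0.071361) = 0.933392
Percentage = 93.3


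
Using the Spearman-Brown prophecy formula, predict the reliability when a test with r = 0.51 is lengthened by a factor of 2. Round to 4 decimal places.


r_new = n*r / (1 + (n-1)*r)
Numerator = 2 * 0.51 = 1.02
Denominator = 1 + 1 * 0.51 = 1.51
r_new = 1.02 / 1.51
= 0.6755


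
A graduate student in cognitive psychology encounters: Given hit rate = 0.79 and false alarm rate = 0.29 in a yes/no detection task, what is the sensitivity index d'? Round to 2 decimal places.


d' = z(HR) - z(FAR)
z(0.79) = 0.8064
z(0.29) = -0.5534
d' = 0.8064 - -0.5534
= 1.36


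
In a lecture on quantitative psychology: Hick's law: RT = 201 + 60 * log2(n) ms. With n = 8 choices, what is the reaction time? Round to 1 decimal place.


RT = 201 + 60 * log2(8)
log2(8) = 3.0
RT = 201 + 60 * 3.0
= 201 + 180.0
= 381.0 ms


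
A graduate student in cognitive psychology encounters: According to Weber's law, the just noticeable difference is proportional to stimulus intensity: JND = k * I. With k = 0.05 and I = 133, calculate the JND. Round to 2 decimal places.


JND = k * I
JND = 0.05 * 133
= 6.65


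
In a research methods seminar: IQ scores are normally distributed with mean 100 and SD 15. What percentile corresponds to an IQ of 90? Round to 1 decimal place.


z = (IQ - mean) / SD
z = (90 - 100) / 15 = -0.6667
Percentile = Phi(-0.6667) * 100
Phi(-0.6667) = 0.252482
= 25.2


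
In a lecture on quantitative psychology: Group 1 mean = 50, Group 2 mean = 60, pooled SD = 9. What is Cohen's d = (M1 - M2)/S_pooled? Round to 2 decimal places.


Cohen's d = (M1 - M2) / S_pooled
= (50 - 60) / 9
= -10 / 9
= -1.11


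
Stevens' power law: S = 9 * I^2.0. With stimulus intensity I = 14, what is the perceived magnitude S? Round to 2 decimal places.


S = 9 * 14^2.0
14^2.0 = 196.0
S = 9 * 196.0
= 1764.00


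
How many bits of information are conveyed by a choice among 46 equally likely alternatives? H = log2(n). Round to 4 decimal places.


H = log2(n)
H = log2(46)
= 5.5236


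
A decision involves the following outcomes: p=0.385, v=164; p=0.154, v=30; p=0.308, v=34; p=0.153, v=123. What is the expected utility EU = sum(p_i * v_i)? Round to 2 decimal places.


EU = sum(p_i * v_i)
0.385 * 164 = 63.14
0.154 * 30 = 4.62
0.308 * 34 = 10.472
0.153 * 123 = 18.819
EU = 63.14 + 4.62 + 10.472 + 18.819
= 97.05


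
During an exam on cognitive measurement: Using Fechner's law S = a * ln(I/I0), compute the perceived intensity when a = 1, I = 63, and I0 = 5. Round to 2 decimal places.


S = 1 * ln(63/5)
I/I0 = 12.6
ln(12.6) = 2.5337
S = 1 * 2.5337
= 2.53


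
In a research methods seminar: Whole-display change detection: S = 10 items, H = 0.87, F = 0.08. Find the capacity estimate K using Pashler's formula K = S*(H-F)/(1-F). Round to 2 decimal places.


K = S * (H - F) / (1 - F)
H - F = 0.79
1 - F = 0.92
K = 10 * 0.79 / 0.92
= 8.59


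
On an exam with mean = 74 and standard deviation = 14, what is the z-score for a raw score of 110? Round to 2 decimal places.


z = (X - mu) / sigma
= (110 - 74) / 14
= 36 / 14
= 2.57


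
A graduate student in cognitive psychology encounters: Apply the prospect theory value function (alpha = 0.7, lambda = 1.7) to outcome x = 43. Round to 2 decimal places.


Since x = 43 >= 0, use v(x) = x^0.7
43^0.7 = 13.9132
v(43) = 13.91


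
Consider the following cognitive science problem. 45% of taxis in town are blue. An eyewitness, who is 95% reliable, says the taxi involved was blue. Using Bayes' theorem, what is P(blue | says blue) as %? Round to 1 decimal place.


P(blue | says blue) = P(says blue | blue)*P(blue) / [P(says blue | blue)*P(blue) + P(says blue | not blue)*P(not blue)]
Numerator = 0.95 * 0.45 = 0.4275
False identification = 0.05 * 0.55 = 0.0275
P = 0.4275 / (0.4275 + 0.0275)
= 0.4275 / 0.455
As percentage = 94.0


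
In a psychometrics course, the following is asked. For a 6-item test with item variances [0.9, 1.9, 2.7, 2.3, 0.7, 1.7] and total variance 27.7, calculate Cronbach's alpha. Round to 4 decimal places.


alpha = (k/(k-1)) * (1 - sum(s_i^2)/s_total^2)
sum(item variances) = 10.2
k/(k-1) = 6/5 = 1.2
1 - 10.2/27.7 = 1 - 0.368231 = 0.631769
alpha = 1.2 * 0.631769
= 0.7581


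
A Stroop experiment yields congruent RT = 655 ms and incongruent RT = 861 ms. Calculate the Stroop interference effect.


Stroop effect = RT(incongruent) - RT(congruent)
= 861 - 655
= 206 ms


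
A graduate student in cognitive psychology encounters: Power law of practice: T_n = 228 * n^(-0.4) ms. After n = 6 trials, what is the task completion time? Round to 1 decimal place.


T_n = 228 * 6^(-0.4)
6^(-0.4) = 0.488359
T_n = 228 * 0.488359
= 111.3 ms


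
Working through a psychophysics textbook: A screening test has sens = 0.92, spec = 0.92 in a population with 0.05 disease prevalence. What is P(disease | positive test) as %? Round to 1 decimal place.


PPV = (sens * prev) / (sens * prev + (1-spec) * (1-prev))
Numerator = 0.92 * 0.05 = 0.046
P(positive and no disease) = (1 - spec) * (1 - prev) = (1 - 0.92) * (1 - 0.05) = 0.076
Denominator = 0.046 + 0.076 = 0.122
PPV = 0.046 / 0.122 = 0.377049
As percentage = 37.7


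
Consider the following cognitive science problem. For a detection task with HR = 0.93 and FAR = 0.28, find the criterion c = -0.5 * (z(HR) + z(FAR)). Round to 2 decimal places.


c = -0.5 * (z(HR) + z(FAR))
z(0.93) = 1.4758
z(0.28) = -0.5828
c = -0.5 * (1.4758 + -0.5828)
= -0.5 * 0.893
= -0.45


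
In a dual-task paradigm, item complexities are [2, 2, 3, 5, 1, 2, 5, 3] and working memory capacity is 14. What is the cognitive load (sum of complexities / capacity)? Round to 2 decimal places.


Total complexity = 2 + 2 + 3 + 5 + 1 + 2 + 5 + 3 = 23
Load = total / capacity = 23 / 14
= 1.64


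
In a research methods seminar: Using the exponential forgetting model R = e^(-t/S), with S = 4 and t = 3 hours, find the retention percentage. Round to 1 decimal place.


R = e^(-t/S)
-t/S = -3/4 = -0.75
R = e^(-0.75) = 0.472367
Percentage = 0.472367 * 100
= 47.2


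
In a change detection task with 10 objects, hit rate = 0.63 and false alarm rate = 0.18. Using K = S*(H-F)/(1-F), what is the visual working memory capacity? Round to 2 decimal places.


K = S * (H - F) / (1 - F)
H - F = 0.45
1 - F = 0.82
K = 10 * 0.45 / 0.82
= 5.49


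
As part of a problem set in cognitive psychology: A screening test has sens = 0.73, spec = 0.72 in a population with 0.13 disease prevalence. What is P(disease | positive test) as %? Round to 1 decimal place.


PPV = (sens * prev) / (sens * prev + (1-spec) * (1-prev))
Numerator = 0.73 * 0.13 = 0.0949
P(positive and no disease) = (1 - spec) * (1 - prev) = (1 - 0.72) * (1 - 0.13) = 0.2436
Denominator = 0.0949 + 0.2436 = 0.3385
PPV = 0.0949 / 0.3385 = 0.280355
As percentage = 28.0


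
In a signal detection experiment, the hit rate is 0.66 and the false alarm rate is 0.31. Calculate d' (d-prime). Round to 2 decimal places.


d' = z(HR) - z(FAR)
z(0.66) = 0.4125
z(0.31) = -0.4959
d' = 0.4125 - -0.4959
= 0.91


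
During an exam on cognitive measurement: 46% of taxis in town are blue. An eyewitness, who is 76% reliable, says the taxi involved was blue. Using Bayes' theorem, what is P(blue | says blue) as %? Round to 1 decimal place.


P(blue | says blue) = P(says blue | blue)*P(blue) / [P(says blue | blue)*P(blue) + P(says blue | not blue)*P(not blue)]
Numerator = 0.76 * 0.46 = 0.3496
False identification = 0.24 * 0.54 = 0.1296
P = 0.3496 / (0.3496 + 0.1296)
= 0.3496 / 0.4792
As percentage = 73.0


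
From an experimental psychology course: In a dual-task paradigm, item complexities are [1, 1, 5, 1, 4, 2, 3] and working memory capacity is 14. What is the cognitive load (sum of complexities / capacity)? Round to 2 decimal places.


Total complexity = 1 + 1 + 5 + 1 + 4 + 2 + 3 = 17
Load = total / capacity = 17 / 14
= 1.21


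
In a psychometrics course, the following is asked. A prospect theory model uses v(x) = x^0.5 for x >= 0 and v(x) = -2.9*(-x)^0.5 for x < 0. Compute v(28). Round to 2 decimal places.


Since x = 28 >= 0, use v(x) = x^0.5
28^0.5 = 5.2915
v(28) = 5.29


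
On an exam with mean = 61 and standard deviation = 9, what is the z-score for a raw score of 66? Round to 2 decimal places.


z = (X - mu) / sigma
= (66 - 61) / 9
= 5 / 9
= 0.56


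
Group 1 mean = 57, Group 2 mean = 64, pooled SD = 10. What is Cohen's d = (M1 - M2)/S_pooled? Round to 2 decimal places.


Cohen's d = (M1 - M2) / S_pooled
= (57 - 64) / 10
= -7 / 10
= -0.70


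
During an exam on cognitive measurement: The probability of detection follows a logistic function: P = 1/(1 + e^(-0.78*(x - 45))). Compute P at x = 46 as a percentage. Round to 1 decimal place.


P(x) = 1/(1 + e^(-0.78*(46 - 45)))
Exponent = -0.78 * 1 = -0.78
e^(-0.78) = 0.458406
P = 1/(1 + 0.458406) = 0.68568
Percentage = 68.6


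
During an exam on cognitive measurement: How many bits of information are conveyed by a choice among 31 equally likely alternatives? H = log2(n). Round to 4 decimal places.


H = log2(n)
H = log2(31)
= 4.9542


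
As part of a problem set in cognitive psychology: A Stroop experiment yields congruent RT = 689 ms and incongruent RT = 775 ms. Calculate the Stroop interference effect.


Stroop effect = RT(incongruent) - RT(congruent)
= 775 - 689
= 86 ms


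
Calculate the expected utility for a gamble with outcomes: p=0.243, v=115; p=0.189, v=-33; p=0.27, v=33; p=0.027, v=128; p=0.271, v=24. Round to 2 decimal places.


EU = sum(p_i * v_i)
0.243 * 115 = 27.945
0.189 * -33 = -6.237
0.27 * 33 = 8.91
0.027 * 128 = 3.456
0.271 * 24 = 6.504
EU = 27.945 + -6.237 + 8.91 + 3.456 + 6.504
= 40.58


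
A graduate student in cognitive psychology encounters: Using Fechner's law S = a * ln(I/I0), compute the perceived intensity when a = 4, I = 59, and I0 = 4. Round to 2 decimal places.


S = 4 * ln(59/4)
I/I0 = 14.75
ln(14.75) = 2.6912
S = 4 * 2.6912
= 10.76


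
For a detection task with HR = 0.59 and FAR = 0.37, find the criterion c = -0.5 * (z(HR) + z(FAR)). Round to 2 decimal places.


c = -0.5 * (z(HR) + z(FAR))
z(0.59) = 0.2275
z(0.37) = -0.3319
c = -0.5 * (0.2275 + -0.3319)
= -0.5 * -0.1044
= 0.05


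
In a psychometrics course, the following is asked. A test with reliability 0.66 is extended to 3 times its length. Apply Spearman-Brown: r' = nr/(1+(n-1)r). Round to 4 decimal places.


r_new = n*r / (1 + (n-1)*r)
Numerator = 3 * 0.66 = 1.98
Denominator = 1 + 2 * 0.66 = 2.32
r_new = 1.98 / 2.32
= 0.8534


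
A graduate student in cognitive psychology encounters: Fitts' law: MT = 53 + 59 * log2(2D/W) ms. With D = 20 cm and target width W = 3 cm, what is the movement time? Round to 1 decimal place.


MT = 53 + 59 * log2(2*20/3)
2D/W = 13.333333
log2(13.333333) = 3.737
MT = 53 + 59 * 3.737
= 273.5 ms


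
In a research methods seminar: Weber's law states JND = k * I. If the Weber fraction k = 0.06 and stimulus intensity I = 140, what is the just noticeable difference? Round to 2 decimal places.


JND = k * I
JND = 0.06 * 140
= 8.40


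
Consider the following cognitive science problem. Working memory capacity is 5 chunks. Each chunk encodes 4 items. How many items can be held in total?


Total items = chunks * items_per_chunk
= 5 * 4
= 20


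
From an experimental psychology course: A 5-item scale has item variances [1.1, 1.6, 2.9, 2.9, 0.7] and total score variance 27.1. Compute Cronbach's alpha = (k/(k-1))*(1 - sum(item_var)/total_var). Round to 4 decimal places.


alpha = (k/(k-1)) * (1 - sum(s_i^2)/s_total^2)
sum(item variances) = 9.2
k/(k-1) = 5/4 = 1.25
1 - 9.2/27.1 = 1 - 0.339483 = 0.660517
alpha = 1.25 * 0.660517
= 0.8256


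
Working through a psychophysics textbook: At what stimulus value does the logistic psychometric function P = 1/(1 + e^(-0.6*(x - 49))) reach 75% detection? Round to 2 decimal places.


At P = 0.75: 0.75 = 1/(1 + e^(-k*(x-x0)))
Solving: e^(-k*(x-x0)) = 1/3
x = x0 + ln(3)/k
ln(3) = 1.0986
x = 49 + 1.0986/0.6
= 49 + 1.831
= 50.83


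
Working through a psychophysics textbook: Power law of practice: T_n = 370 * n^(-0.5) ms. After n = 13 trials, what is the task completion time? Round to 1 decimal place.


T_n = 370 * 13^(-0.5)
13^(-0.5) = 0.27735
T_n = 370 * 0.27735
= 102.6 ms


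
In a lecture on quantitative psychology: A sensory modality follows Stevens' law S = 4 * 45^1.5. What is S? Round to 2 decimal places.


S = 4 * 45^1.5
45^1.5 = 301.8692
S = 4 * 301.8692
= 1207.48


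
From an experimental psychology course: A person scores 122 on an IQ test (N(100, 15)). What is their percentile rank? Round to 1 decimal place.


z = (IQ - mean) / SD
z = (122 - 100) / 15 = 1.4667
Percentile = Phi(1.4667) * 100
Phi(1.4667) = 0.928771
= 92.9


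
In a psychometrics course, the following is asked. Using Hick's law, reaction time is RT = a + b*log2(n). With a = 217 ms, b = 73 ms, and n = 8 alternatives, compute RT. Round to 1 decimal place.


RT = 217 + 73 * log2(8)
log2(8) = 3.0
RT = 217 + 73 * 3.0
= 217 + 219.0
= 436.0 ms


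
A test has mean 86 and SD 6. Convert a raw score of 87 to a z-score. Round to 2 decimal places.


z = (X - mu) / sigma
= (87 - 86) / 6
= 1 / 6
= 0.17


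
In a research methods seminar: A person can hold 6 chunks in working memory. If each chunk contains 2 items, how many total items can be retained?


Total items = chunks * items_per_chunk
= 6 * 2
= 12


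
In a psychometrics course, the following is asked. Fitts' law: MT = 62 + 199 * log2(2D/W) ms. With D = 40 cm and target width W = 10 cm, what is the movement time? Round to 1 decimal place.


MT = 62 + 199 * log2(2*40/10)
2D/W = 8.0
log2(8.0) = 3.0
MT = 62 + 199 * 3.0
= 659.0 ms


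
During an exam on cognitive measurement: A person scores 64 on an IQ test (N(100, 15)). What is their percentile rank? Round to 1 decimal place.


z = (IQ - mean) / SD
z = (64 - 100) / 15 = -2.4
Percentile = Phi(-2.4) * 100
Phi(-2.4) = 0.008198
= 0.8


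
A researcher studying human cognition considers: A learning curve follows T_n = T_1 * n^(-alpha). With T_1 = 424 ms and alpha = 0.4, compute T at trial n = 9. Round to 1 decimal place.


T_n = 424 * 9^(-0.4)
9^(-0.4) = 0.415244
T_n = 424 * 0.415244
= 176.1 ms


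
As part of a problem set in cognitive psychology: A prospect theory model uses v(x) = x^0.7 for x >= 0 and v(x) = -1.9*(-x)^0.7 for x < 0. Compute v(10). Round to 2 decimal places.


Since x = 10 >= 0, use v(x) = x^0.7
10^0.7 = 5.0119
v(10) = 5.01


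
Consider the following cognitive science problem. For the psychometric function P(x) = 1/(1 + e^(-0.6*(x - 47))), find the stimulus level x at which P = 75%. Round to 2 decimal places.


At P = 0.75: 0.75 = 1/(1 + e^(-k*(x-x0)))
Solving: e^(-k*(x-x0)) = 1/3
x = x0 + ln(3)/k
ln(3) = 1.0986
x = 47 + 1.0986/0.6
= 47 + 1.831
= 48.83


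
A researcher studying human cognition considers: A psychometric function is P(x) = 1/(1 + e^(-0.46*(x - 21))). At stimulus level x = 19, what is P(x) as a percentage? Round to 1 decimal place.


P(x) = 1/(1 + e^(-0.46*(19 - 21)))
Exponent = -0.46 * -2 = 0.92
e^(0.92) = 2.50929
P = 1/(1 + 2.50929) = 0.284958
Percentage = 28.5


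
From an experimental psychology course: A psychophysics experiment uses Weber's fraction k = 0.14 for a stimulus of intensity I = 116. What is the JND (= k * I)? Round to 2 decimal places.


JND = k * I
JND = 0.14 * 116
= 16.24


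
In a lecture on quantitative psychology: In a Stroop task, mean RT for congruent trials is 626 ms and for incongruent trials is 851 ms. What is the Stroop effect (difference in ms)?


Stroop effect = RT(incongruent) - RT(congruent)
= 851 - 626
= 225 ms


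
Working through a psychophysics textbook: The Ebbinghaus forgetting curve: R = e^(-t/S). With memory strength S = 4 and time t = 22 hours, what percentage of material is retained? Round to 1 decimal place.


R = e^(-t/S)
-t/S = -22/4 = -5.5
R = e^(-5.5) = 0.004087
Percentage = 0.004087 * 100
= 0.4


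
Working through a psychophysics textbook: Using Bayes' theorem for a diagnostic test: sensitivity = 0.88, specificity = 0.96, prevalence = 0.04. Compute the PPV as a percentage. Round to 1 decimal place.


PPV = (sens * prev) / (sens * prev + (1-spec) * (1-prev))
Numerator = 0.88 * 0.04 = 0.0352
P(positive and no disease) = (1 - spec) * (1 - prev) = (1 - 0.96) * (1 - 0.04) = 0.0384
Denominator = 0.0352 + 0.0384 = 0.0736
PPV = 0.0352 / 0.0736 = 0.478261
As percentage = 47.8


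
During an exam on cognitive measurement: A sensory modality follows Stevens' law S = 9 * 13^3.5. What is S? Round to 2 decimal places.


S = 9 * 13^3.5
13^3.5 = 7921.3962
S = 9 * 7921.3962
= 71292.57


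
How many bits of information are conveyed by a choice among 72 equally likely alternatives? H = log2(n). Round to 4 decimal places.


H = log2(n)
H = log2(72)
= 6.1699


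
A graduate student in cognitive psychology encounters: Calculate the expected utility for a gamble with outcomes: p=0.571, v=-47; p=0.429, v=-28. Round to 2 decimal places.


EU = sum(p_i * v_i)
0.571 * -47 = -26.837
0.429 * -28 = -12.012
EU = -26.837 + -12.012
= -38.85


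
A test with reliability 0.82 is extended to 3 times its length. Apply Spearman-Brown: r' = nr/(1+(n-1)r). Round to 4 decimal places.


r_new = n*r / (1 + (n-1)*r)
Numerator = 3 * 0.82 = 2.46
Denominator = 1 + 2 * 0.82 = 2.64
r_new = 2.46 / 2.64
= 0.9318


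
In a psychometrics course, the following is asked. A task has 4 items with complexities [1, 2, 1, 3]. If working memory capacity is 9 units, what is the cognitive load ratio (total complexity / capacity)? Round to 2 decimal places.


Total complexity = 1 + 2 + 1 + 3 = 7
Load = total / capacity = 7 / 9
= 0.78


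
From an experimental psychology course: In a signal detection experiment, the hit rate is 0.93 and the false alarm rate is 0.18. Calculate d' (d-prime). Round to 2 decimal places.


d' = z(HR) - z(FAR)
z(0.93) = 1.4758
z(0.18) = -0.9154
d' = 1.4758 - -0.9154
= 2.39


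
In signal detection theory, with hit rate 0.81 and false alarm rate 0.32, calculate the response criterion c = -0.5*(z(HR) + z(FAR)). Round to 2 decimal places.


c = -0.5 * (z(HR) + z(FAR))
z(0.81) = 0.8779
z(0.32) = -0.4677
c = -0.5 * (0.8779 + -0.4677)
= -0.5 * 0.4102
= -0.21


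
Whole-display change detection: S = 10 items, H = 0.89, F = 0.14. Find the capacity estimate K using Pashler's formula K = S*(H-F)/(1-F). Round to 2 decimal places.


K = S * (H - F) / (1 - F)
H - F = 0.75
1 - F = 0.86
K = 10 * 0.75 / 0.86
= 8.72


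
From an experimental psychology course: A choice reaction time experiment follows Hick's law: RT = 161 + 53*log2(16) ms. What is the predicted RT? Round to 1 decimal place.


RT = 161 + 53 * log2(16)
log2(16) = 4.0
RT = 161 + 53 * 4.0
= 161 + 212.0
= 373.0 ms


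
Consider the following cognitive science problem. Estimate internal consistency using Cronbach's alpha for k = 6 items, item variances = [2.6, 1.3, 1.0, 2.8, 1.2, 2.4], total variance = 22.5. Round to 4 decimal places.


alpha = (k/(k-1)) * (1 - sum(s_i^2)/s_total^2)
sum(item variances) = 11.3
k/(k-1) = 6/5 = 1.2
1 - 11.3/22.5 = 1 - 0.502222 = 0.497778
alpha = 1.2 * 0.497778
= 0.5973


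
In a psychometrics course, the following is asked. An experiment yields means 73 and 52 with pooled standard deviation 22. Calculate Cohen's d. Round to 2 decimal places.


Cohen's d = (M1 - M2) / S_pooled
= (73 - 52) / 22
= 21 / 22
= 0.95


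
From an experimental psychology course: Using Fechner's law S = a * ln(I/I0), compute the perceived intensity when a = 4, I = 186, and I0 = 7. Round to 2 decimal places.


S = 4 * ln(186/7)
I/I0 = 26.571429
ln(26.571429) = 3.2798
S = 4 * 3.2798
= 13.12


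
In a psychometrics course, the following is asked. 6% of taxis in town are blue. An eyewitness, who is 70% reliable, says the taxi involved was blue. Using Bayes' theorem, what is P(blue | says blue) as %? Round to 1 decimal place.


P(blue | says blue) = P(says blue | blue)*P(blue) / [P(says blue | blue)*P(blue) + P(says blue | not blue)*P(not blue)]
Numerator = 0.7 * 0.06 = 0.042
False identification = 0.3 * 0.94 = 0.282
P = 0.042 / (0.042 + 0.282)
= 0.042 / 0.324
As percentage = 13.0


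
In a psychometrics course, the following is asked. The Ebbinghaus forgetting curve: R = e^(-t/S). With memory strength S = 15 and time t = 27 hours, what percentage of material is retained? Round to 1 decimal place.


R = e^(-t/S)
-t/S = -27/15 = -1.8
R = e^(-1.8) = 0.165299
Percentage = 0.165299 * 100
= 16.5


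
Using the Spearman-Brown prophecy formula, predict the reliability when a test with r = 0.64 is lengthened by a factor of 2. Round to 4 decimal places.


r_new = n*r / (1 + (n-1)*r)
Numerator = 2 * 0.64 = 1.28
Denominator = 1 + 1 * 0.64 = 1.64
r_new = 1.28 / 1.64
= 0.7805


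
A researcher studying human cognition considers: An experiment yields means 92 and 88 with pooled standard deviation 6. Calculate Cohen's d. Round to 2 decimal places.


Cohen's d = (M1 - M2) / S_pooled
= (92 - 88) / 6
= 4 / 6
= 0.67


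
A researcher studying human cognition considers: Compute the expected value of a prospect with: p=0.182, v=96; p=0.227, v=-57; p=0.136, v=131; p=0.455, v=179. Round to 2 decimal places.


EU = sum(p_i * v_i)
0.182 * 96 = 17.472
0.227 * -57 = -12.939
0.136 * 131 = 17.816
0.455 * 179 = 81.445
EU = 17.472 + -12.939 + 17.816 + 81.445
= 103.79


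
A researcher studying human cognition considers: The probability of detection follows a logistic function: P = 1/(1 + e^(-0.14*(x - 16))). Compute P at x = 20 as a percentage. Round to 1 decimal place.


P(x) = 1/(1 + e^(-0.14*(20 - 16)))
Exponent = -0.14 * 4 = -0.56
e^(-0.56) = 0.571209
P = 1/(1 + 0.571209) = 0.636453
Percentage = 63.6


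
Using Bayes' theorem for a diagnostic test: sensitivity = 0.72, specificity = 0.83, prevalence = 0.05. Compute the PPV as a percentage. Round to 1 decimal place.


PPV = (sens * prev) / (sens * prev + (1-spec) * (1-prev))
Numerator = 0.72 * 0.05 = 0.036
P(positive and no disease) = (1 - spec) * (1 - prev) = (1 - 0.83) * (1 - 0.05) = 0.1615
Denominator = 0.036 + 0.1615 = 0.1975
PPV = 0.036 / 0.1975 = 0.182278
As percentage = 18.2


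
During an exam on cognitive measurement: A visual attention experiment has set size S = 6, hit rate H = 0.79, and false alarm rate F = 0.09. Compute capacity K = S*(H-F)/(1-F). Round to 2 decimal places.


K = S * (H - F) / (1 - F)
H - F = 0.7
1 - F = 0.91
K = 6 * 0.7 / 0.91
= 4.62


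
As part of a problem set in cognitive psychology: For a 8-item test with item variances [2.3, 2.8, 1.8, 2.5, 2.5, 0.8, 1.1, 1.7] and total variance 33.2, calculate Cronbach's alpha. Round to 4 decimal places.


alpha = (k/(k-1)) * (1 - sum(s_i^2)/s_total^2)
sum(item variances) = 15.5
k/(k-1) = 8/7 = 1.142857
1 - 15.5/33.2 = 1 - 0.466867 = 0.533133
alpha = 1.142857 * 0.533133
= 0.6093


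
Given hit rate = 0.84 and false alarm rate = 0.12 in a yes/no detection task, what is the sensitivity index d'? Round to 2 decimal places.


d' = z(HR) - z(FAR)
z(0.84) = 0.9945
z(0.12) = -1.175
d' = 0.9945 - -1.175
= 2.17


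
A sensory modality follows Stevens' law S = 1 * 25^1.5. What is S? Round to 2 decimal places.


S = 1 * 25^1.5
25^1.5 = 125.0
S = 1 * 125.0
= 125.00


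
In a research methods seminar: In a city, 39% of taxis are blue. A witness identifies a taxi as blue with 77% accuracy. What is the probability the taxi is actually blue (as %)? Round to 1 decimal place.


P(blue | says blue) = P(says blue | blue)*P(blue) / [P(says blue | blue)*P(blue) + P(says blue | not blue)*P(not blue)]
Numerator = 0.77 * 0.39 = 0.3003
False identification = 0.23 * 0.61 = 0.1403
P = 0.3003 / (0.3003 + 0.1403)
= 0.3003 / 0.4406
As percentage = 68.2
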